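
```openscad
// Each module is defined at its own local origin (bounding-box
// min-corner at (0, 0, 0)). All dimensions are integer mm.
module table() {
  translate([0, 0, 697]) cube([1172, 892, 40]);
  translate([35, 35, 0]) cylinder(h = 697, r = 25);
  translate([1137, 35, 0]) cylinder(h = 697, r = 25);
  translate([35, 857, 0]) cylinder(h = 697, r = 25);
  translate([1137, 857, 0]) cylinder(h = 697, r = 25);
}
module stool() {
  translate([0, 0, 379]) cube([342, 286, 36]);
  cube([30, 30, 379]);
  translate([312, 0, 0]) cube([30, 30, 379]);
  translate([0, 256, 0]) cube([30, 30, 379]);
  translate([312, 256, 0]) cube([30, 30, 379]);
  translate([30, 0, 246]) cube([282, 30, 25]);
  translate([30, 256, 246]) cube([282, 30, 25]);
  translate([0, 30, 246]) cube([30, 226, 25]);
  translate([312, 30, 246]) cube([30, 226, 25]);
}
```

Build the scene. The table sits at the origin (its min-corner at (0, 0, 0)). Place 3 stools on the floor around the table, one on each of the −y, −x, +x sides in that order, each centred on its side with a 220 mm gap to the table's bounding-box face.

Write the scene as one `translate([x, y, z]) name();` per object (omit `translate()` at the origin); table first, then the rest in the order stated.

table();
translate([415, -506, 0]) stool();
translate([-562, 303, 0]) stool();
translate([1392, 303, 0]) stool();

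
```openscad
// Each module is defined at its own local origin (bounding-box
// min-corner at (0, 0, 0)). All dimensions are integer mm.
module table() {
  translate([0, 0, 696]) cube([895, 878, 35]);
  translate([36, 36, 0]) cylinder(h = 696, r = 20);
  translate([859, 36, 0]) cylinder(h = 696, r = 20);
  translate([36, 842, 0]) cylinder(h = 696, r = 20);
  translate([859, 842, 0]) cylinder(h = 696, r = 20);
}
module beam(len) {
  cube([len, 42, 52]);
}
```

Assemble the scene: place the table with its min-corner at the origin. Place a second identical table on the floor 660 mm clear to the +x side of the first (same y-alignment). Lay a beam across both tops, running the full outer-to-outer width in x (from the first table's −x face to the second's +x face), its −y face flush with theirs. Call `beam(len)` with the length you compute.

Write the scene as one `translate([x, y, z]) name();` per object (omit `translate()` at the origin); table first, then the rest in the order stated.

table();
translate([1555, 0, 0]) table();
translate([0, 0, 731]) beam(2450);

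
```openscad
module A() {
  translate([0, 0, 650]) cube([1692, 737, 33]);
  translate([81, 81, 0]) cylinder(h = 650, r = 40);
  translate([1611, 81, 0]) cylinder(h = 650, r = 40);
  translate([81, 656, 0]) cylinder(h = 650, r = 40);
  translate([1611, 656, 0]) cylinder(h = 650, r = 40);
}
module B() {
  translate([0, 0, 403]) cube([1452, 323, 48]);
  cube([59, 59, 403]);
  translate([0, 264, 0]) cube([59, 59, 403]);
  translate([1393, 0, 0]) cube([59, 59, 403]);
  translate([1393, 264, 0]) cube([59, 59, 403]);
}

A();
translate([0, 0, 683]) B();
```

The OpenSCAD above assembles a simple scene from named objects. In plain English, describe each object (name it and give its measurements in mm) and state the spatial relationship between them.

A is a rectangular dining table. The top is 1692×737×33 mm with its upper surface at z = 683 mm. It stands on four round legs of 80 mm diameter, each leg's bounding box inset 41 mm from the nearest pair of top edges, running from the floor to the underside of the top.

B is a bench: a 1452×323 mm seat slab, 48 mm thick, top at z = 451 mm, on four 59×59 mm square legs flush with the seat corners and standing on z = 0.

The bench is on top of the table.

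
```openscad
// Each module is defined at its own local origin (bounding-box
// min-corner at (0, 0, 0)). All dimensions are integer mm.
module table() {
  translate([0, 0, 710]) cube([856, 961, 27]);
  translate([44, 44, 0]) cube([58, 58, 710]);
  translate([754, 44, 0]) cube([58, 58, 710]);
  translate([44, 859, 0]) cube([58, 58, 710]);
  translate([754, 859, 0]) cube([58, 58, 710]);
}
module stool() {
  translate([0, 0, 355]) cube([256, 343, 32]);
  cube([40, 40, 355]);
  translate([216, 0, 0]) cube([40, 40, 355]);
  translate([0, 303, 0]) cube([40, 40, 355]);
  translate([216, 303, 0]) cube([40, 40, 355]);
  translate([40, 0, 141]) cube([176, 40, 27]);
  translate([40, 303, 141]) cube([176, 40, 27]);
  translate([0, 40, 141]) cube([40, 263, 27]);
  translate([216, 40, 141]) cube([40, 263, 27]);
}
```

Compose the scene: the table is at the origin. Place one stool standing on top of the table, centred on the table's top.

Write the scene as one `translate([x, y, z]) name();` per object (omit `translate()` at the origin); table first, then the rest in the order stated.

table();
translate([300, 309, 737]) stool();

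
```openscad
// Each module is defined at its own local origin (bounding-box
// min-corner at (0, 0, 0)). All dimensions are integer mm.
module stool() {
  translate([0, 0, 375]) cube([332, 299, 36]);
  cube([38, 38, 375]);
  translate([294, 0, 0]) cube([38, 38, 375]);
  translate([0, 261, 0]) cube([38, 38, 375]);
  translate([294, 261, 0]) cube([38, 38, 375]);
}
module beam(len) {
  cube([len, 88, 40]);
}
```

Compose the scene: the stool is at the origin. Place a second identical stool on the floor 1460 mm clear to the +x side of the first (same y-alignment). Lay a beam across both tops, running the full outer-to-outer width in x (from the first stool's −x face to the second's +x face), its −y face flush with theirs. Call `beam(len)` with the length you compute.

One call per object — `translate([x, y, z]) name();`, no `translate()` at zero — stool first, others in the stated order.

stool();
translate([1792, 0, 0]) stool();
translate([0, 0, 411]) beam(2124);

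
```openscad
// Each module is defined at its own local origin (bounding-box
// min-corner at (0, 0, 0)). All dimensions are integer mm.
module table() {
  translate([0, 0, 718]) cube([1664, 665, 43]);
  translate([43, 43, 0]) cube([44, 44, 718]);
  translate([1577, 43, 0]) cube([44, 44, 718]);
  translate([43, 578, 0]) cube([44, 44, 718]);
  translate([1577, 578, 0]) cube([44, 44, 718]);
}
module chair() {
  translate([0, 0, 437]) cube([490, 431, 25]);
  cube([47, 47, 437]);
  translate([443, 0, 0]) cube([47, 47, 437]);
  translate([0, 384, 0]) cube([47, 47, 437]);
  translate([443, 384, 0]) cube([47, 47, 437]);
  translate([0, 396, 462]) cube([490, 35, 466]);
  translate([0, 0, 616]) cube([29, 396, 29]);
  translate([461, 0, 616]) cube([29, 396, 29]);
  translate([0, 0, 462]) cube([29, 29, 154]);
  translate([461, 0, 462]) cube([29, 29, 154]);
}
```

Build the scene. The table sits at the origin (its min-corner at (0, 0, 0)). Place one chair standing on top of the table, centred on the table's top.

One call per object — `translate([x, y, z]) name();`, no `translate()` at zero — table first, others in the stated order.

table();
translate([587, 117, 761]) chair();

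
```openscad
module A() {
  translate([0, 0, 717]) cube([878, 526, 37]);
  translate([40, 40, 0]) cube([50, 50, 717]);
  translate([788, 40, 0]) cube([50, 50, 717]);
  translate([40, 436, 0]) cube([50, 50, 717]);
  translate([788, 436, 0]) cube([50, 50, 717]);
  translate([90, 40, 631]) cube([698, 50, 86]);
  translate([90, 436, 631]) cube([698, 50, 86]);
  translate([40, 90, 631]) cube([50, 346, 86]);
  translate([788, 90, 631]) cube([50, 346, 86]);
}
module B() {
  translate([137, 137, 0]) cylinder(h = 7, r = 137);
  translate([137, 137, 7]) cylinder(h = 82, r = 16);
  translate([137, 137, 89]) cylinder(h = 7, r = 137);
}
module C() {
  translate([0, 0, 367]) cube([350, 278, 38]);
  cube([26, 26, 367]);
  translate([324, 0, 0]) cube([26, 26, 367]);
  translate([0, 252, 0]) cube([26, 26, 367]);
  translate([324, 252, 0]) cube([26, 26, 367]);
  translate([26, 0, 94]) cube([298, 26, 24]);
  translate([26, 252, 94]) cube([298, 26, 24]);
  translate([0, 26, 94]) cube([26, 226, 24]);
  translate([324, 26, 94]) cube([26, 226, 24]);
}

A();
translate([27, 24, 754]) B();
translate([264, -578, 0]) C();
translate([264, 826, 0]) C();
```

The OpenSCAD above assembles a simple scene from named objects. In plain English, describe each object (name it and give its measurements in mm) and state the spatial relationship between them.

A is a table with a 878×526 mm rectangular top, 37 mm thick, top surface at z = 754 mm, supported by four 50×50 mm square legs, each inset 40 mm from the nearest pair of top edges, running from the floor. Four apron rails, 50 mm thick and 86 mm tall, run between adjacent legs with their top edges flush with the underside of the top and their outer faces flush with the legs' outer faces.

B is a spool: two coaxial disc flanges of radius 137 mm and thickness 7 mm, joined by a core cylinder of radius 16 mm and height 82 mm. The lower flange rests on z = 0 and the three cylinders share a vertical axis.

C is a simple wooden stool: a rectangular seat 350 mm (x) by 278 mm (y), 38 mm thick, top face at z = 405 mm, on four square legs, each 26×26 mm in cross-section. The legs rest on z = 0, each flush with a corner of the seat. Four stretchers, 26 mm wide and 24 mm tall, connect adjacent legs with their undersides at z = 94 mm, each running between the inner faces of the legs it joins and aligned with the legs' outer faces on the other axis.

The spool is on top of the table. Two stools sit around the table at the −y, +y sides.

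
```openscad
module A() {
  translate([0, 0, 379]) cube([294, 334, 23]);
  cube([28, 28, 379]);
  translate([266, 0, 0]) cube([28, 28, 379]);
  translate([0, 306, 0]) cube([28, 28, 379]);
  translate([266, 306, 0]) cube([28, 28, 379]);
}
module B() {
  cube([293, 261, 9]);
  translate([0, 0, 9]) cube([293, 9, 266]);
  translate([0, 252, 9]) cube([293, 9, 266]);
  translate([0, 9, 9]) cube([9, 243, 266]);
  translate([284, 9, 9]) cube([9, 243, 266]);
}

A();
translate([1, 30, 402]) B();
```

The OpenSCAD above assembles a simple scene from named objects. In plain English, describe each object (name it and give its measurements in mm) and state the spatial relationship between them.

A is a four-legged stool. The seat is 294×334 mm, 23 mm thick, top at z = 402 mm. It stands on four square legs, each 28×28 mm in cross-section, from z = 0 to the seat underside, each flush with a corner of the seat.

B is an open storage box with external size 293×261×275 mm and wall thickness 9 mm (the base is also 9 mm thick). The base covers the whole footprint; the four walls stand on the base, with the y-facing walls full-width and the x-facing walls fitting between their inner faces.

The open box is on top of the stool.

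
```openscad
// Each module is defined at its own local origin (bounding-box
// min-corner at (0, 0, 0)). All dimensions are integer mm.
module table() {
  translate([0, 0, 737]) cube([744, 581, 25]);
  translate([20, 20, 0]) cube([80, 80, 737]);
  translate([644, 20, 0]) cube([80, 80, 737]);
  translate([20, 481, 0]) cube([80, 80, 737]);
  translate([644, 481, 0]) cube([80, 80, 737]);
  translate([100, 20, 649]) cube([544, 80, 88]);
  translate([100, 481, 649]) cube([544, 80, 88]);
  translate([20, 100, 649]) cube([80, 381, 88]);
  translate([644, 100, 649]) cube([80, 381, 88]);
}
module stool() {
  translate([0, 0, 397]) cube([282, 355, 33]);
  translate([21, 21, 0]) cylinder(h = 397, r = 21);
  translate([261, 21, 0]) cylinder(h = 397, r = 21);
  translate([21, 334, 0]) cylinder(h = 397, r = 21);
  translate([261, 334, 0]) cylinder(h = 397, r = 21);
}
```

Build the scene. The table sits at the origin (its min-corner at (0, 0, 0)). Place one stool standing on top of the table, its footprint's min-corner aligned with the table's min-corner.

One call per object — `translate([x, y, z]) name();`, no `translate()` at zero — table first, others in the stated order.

table();
translate([0, 0, 762]) stool();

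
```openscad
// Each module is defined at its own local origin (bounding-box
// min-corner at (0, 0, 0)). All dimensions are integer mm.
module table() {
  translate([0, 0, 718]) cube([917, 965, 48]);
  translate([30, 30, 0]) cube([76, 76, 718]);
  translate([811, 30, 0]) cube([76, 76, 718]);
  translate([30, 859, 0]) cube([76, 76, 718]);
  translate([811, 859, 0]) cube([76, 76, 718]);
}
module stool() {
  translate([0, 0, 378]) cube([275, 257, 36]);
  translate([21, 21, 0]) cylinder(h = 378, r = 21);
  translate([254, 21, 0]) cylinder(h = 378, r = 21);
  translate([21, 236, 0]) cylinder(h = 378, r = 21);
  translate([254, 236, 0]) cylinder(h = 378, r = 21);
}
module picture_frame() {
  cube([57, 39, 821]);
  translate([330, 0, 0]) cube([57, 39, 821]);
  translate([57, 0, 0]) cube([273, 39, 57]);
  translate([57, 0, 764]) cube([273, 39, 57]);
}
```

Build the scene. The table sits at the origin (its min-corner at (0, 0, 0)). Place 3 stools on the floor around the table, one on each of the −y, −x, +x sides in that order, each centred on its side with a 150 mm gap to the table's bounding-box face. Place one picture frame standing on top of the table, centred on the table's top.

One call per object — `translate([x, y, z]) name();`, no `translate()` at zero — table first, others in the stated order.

table();
translate([321, -407, 0]) stool();
translate([-425, 354, 0]) stool();
translate([1067, 354, 0]) stool();
translate([265, 463, 766]) picture_frame();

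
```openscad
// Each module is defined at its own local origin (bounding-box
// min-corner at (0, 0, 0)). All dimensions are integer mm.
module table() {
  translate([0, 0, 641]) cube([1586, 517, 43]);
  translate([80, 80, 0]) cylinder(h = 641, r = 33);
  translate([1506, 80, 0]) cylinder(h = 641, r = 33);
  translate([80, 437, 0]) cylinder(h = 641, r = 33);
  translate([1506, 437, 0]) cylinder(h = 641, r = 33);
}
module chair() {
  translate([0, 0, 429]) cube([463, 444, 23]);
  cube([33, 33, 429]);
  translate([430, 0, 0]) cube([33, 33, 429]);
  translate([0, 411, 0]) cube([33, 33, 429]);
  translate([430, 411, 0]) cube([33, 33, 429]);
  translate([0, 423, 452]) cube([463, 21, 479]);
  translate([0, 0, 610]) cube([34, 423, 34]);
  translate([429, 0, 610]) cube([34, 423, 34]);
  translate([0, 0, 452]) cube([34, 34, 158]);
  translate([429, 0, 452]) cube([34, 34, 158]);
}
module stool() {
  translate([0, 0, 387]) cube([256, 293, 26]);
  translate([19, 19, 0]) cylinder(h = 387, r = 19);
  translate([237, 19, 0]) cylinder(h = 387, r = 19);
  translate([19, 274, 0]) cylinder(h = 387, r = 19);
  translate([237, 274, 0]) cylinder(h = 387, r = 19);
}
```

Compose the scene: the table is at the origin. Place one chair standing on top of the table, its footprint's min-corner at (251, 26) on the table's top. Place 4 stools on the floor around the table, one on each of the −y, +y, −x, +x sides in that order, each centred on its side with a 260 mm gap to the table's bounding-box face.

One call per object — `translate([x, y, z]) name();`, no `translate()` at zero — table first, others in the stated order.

table();
translate([251, 26, 684]) chair();
translate([665, -553, 0]) stool();
translate([665, 777, 0]) stool();
translate([-516, 112, 0]) stool();
translate([1846, 112, 0]) stool();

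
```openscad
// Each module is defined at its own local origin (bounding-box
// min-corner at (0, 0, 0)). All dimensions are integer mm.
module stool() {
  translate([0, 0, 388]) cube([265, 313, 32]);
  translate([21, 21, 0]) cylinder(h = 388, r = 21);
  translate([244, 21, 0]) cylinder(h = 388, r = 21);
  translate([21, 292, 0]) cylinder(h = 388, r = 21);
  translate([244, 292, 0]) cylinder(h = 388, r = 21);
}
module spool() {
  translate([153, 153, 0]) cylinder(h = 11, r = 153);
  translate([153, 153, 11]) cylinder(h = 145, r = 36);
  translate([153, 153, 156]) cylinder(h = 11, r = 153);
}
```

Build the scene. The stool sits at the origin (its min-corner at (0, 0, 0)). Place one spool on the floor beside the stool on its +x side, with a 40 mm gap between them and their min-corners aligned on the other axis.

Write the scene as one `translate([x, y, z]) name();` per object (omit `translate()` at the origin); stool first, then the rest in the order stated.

stool();
translate([305, 0, 0]) spool();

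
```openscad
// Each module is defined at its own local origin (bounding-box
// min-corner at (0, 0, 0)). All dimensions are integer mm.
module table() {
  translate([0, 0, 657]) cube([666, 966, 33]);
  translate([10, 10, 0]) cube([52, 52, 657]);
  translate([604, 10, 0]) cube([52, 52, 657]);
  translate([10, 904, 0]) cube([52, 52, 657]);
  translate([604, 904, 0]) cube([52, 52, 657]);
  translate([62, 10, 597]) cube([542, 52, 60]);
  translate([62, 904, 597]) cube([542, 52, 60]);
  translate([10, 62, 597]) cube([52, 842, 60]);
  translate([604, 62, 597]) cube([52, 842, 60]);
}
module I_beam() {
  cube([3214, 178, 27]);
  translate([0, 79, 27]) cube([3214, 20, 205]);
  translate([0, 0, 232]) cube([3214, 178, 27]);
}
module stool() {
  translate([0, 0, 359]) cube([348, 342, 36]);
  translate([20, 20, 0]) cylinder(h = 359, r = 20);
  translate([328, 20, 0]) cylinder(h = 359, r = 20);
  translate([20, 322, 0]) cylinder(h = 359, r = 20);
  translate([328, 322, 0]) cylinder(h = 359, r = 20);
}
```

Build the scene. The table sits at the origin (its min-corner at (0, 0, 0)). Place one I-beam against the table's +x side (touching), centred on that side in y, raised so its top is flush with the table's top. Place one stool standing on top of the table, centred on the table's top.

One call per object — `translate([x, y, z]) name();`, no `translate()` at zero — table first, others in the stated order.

table();
translate([666, 394, 431]) I_beam();
translate([159, 312, 690]) stool();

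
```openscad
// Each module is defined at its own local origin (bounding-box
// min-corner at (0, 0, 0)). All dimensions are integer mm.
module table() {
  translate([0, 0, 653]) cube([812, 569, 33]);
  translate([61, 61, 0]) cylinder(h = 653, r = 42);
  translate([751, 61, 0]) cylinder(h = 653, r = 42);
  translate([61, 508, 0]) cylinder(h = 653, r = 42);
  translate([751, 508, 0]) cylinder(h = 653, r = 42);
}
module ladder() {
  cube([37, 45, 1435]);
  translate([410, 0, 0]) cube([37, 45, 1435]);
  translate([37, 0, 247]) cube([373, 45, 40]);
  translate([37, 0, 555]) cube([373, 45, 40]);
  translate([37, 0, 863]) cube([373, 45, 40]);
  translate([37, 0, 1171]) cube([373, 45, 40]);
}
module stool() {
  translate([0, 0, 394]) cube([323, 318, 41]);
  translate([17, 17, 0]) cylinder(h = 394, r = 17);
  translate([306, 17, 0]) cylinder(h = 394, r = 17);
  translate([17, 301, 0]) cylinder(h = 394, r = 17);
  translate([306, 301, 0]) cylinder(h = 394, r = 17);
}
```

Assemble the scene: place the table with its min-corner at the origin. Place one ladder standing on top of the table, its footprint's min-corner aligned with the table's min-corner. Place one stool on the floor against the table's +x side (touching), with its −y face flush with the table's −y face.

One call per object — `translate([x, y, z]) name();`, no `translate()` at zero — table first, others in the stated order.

table();
translate([0, 0, 686]) ladder();
translate([812, 0, 0]) stool();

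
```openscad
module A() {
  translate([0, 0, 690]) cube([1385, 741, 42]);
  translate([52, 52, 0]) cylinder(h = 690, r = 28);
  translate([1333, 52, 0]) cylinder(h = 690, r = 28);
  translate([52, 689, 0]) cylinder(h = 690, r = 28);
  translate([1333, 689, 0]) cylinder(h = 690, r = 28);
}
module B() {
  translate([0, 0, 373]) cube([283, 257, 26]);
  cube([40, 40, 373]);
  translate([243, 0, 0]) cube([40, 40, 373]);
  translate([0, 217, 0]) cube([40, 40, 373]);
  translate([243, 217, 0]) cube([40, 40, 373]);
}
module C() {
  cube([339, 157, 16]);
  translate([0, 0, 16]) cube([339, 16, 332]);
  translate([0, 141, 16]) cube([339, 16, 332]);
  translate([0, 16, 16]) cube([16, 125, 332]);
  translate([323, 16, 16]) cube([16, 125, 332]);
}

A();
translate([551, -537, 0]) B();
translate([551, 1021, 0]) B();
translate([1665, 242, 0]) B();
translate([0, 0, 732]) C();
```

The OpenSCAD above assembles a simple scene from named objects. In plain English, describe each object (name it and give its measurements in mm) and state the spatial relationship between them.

A is a table: top 1385 mm (x) × 741 mm (y), 42 mm thick, upper face at z = 732 mm, on four round legs of 56 mm diameter, each leg's bounding box inset 24 mm from the nearest pair of top edges, running from z = 0 to the bottom of the top.

B is a four-legged stool. The seat is 283×257 mm, 26 mm thick, top at z = 399 mm. It stands on four square legs, each 40×40 mm in cross-section, from z = 0 to the seat underside, each flush with a corner of the seat.

C is an open-topped rectangular box: outside dimensions 339×157×348 mm, with a uniform wall and base thickness of 16 mm. The base is a full 339×157 slab on the floor; four walls sit on top of the base. The front and back walls (the −y and +y sides) span the full width; the two side walls fit between them.

Three stools sit around the table at the −y, +y, +x sides. The open box is on top of the table.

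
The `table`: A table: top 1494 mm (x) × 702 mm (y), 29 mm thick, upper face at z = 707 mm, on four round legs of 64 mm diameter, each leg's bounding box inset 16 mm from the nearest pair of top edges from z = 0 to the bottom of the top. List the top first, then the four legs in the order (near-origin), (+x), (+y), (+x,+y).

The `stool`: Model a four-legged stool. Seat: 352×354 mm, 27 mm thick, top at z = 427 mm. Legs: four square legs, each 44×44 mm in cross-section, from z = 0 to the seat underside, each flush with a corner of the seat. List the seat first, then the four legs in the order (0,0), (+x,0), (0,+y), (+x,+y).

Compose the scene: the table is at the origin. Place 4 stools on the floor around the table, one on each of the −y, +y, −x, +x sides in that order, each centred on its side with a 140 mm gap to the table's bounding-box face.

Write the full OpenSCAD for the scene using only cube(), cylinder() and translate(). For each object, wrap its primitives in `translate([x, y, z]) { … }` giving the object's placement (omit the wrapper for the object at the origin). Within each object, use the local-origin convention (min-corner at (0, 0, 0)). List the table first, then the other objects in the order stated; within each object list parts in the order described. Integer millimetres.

translate([0, 0, 678]) cube([1494, 702, 29]);
translate([48, 48, 0]) cylinder(h = 678, r = 32);
translate([1446, 48, 0]) cylinder(h = 678, r = 32);
translate([48, 654, 0]) cylinder(h = 678, r = 32);
translate([1446, 654, 0]) cylinder(h = 678, r = 32);
translate([571, -494, 0]) {
  translate([0, 0, 400]) cube([352, 354, 27]);
  cube([44, 44, 400]);
  translate([308, 0, 0]) cube([44, 44, 400]);
  translate([0, 310, 0]) cube([44, 44, 400]);
  translate([308, 310, 0]) cube([44, 44, 400]);
}
translate([571, 842, 0]) {
  translate([0, 0, 400]) cube([352, 354, 27]);
  cube([44, 44, 400]);
  translate([308, 0, 0]) cube([44, 44, 400]);
  translate([0, 310, 0]) cube([44, 44, 400]);
  translate([308, 310, 0]) cube([44, 44, 400]);
}
translate([-492, 174, 0]) {
  translate([0, 0, 400]) cube([352, 354, 27]);
  cube([44, 44, 400]);
  translate([308, 0, 0]) cube([44, 44, 400]);
  translate([0, 310, 0]) cube([44, 44, 400]);
  translate([308, 310, 0]) cube([44, 44, 400]);
}
translate([1634, 174, 0]) {
  translate([0, 0, 400]) cube([352, 354, 27]);
  cube([44, 44, 400]);
  translate([308, 0, 0]) cube([44, 44, 400]);
  translate([0, 310, 0]) cube([44, 44, 400]);
  translate([308, 310, 0]) cube([44, 44, 400]);
}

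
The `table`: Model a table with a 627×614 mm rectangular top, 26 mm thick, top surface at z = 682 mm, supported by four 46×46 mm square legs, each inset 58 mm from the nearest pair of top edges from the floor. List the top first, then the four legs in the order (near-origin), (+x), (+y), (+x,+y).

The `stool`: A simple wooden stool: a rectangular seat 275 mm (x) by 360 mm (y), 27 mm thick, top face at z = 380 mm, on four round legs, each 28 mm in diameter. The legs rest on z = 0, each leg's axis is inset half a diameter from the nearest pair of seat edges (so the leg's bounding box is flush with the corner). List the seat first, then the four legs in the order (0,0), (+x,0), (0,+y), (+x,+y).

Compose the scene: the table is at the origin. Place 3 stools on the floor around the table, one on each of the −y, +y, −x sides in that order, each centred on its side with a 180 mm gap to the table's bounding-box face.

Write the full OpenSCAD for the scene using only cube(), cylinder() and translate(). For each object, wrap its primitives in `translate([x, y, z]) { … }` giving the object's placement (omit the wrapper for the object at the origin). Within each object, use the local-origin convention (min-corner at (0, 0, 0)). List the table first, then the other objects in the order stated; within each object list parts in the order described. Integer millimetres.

translate([0, 0, 656]) cube([627, 614, 26]);
translate([58, 58, 0]) cube([46, 46, 656]);
translate([523, 58, 0]) cube([46, 46, 656]);
translate([58, 510, 0]) cube([46, 46, 656]);
translate([523, 510, 0]) cube([46, 46, 656]);
translate([176, -540, 0]) {
  translate([0, 0, 353]) cube([275, 360, 27]);
  translate([14, 14, 0]) cylinder(h = 353, r = 14);
  translate([261, 14, 0]) cylinder(h = 353, r = 14);
  translate([14, 346, 0]) cylinder(h = 353, r = 14);
  translate([261, 346, 0]) cylinder(h = 353, r = 14);
}
translate([176, 794, 0]) {
  translate([0, 0, 353]) cube([275, 360, 27]);
  translate([14, 14, 0]) cylinder(h = 353, r = 14);
  translate([261, 14, 0]) cylinder(h = 353, r = 14);
  translate([14, 346, 0]) cylinder(h = 353, r = 14);
  translate([261, 346, 0]) cylinder(h = 353, r = 14);
}
translate([-455, 127, 0]) {
  translate([0, 0, 353]) cube([275, 360, 27]);
  translate([14, 14, 0]) cylinder(h = 353, r = 14);
  translate([261, 14, 0]) cylinder(h = 353, r = 14);
  translate([14, 346, 0]) cylinder(h = 353, r = 14);
  translate([261, 346, 0]) cylinder(h = 353, r = 14);
}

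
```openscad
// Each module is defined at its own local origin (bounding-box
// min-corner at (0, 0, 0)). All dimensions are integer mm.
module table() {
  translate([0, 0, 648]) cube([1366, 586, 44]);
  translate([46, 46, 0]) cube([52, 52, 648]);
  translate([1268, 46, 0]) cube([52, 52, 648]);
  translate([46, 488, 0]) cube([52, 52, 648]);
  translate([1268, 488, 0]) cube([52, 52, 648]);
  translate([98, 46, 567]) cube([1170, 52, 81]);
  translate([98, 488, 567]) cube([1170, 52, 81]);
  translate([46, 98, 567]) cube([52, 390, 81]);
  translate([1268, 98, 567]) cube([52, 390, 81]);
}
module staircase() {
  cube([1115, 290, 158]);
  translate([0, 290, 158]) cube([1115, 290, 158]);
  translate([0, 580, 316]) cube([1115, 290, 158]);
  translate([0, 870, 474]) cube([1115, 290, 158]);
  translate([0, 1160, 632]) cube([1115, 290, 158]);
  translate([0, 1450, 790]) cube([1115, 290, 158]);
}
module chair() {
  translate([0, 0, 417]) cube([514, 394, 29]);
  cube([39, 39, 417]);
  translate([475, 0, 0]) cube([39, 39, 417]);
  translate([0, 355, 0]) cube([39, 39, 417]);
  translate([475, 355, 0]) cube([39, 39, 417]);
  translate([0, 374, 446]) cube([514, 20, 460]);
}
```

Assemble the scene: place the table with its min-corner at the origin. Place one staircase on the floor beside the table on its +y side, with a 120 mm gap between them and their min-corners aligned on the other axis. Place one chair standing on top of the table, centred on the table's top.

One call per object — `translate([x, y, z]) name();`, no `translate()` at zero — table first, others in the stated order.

table();
translate([0, 706, 0]) staircase();
translate([426, 96, 692]) chair();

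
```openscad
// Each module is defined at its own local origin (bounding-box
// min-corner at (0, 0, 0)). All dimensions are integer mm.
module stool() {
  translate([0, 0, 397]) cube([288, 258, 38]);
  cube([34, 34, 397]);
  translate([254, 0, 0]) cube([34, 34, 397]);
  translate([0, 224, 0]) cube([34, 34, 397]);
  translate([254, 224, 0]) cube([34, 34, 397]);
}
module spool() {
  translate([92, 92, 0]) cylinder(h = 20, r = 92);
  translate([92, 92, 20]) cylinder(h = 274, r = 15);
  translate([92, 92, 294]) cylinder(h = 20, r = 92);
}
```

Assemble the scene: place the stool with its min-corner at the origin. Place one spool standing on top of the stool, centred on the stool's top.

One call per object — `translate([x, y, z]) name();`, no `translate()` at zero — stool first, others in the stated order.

stool();
translate([52, 37, 435]) spool();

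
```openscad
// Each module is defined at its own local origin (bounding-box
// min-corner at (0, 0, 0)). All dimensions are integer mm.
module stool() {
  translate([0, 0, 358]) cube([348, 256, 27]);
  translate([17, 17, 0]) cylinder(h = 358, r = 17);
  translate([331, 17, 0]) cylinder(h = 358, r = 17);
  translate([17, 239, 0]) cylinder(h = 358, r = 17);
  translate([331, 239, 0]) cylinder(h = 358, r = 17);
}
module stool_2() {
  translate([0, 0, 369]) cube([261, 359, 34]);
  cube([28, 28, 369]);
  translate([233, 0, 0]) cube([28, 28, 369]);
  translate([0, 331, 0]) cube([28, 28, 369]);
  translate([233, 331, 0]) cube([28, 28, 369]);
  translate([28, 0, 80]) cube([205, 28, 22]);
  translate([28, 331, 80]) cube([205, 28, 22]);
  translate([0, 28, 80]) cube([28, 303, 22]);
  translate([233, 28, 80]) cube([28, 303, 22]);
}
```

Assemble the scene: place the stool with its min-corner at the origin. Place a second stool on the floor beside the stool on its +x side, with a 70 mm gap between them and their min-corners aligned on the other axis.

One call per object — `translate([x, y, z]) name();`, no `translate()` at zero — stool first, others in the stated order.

stool();
translate([418, 0, 0]) stool_2();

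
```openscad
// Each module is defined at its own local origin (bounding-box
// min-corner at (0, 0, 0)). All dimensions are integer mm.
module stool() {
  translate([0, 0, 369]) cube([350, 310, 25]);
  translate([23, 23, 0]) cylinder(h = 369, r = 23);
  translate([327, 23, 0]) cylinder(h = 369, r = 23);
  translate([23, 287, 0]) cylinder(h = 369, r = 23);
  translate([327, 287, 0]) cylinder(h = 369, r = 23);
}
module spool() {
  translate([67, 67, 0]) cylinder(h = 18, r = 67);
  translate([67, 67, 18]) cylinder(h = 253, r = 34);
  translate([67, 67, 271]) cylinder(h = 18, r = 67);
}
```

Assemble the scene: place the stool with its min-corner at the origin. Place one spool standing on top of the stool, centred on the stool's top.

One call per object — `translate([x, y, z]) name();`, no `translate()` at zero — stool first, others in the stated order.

stool();
translate([108, 88, 394]) spool();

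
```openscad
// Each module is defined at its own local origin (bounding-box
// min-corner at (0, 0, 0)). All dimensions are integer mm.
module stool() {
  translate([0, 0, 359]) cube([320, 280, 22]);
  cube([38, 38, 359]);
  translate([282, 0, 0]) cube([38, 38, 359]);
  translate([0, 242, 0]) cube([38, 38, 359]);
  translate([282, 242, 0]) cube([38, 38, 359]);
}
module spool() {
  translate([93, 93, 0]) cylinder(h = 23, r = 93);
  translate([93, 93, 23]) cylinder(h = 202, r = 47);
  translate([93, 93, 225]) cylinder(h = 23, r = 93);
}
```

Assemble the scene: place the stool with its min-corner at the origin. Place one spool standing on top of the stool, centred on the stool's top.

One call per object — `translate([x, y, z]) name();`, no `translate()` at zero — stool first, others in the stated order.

stool();
translate([67, 47, 381]) spool();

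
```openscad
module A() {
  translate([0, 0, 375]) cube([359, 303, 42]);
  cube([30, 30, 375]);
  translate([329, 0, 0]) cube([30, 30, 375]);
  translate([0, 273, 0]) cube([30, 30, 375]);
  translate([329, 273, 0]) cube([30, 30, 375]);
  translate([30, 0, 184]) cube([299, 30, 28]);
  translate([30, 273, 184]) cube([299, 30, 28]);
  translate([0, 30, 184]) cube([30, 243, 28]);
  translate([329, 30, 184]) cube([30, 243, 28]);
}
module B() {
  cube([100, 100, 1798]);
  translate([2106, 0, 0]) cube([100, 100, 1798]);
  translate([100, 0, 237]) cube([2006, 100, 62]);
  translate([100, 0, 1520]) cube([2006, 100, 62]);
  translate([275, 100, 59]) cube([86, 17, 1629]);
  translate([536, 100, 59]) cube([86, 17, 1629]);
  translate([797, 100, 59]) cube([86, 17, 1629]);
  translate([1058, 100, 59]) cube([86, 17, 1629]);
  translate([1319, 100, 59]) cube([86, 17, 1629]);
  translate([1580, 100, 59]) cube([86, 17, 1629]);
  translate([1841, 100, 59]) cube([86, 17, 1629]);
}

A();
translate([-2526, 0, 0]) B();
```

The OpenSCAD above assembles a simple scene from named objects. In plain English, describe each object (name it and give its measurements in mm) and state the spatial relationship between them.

A is a four-legged stool. The seat is 359×303 mm, 42 mm thick, top at z = 417 mm. It stands on four square legs, each 30×30 mm in cross-section, from z = 0 to the seat underside, each flush with a corner of the seat. Four stretchers, 30 mm wide and 28 mm tall, connect adjacent legs with their undersides at z = 184 mm, each running between the inner faces of the legs it joins and aligned with the legs' outer faces on the other axis.

B is a fence section. Two 100×100 mm posts, 1798 mm tall, stand on the floor with a clear span of 2006 mm between their inner faces. Two horizontal rails of 100×62 mm section span the gap between the posts with their undersides at z = 237 mm and z = 1520 mm, flush with the posts' −y face. 7 pickets, each 86 mm wide, 17 mm thick and 1629 mm tall, are fixed to the +y face of the rails with their bottoms at z = 59 mm, evenly spaced across the span with equal gaps (rounded down to the nearest mm) at the −x end and between each pair — any rounding remainder accumulates at the +x end.

The fence section is on the floor beside the stool on its −x side.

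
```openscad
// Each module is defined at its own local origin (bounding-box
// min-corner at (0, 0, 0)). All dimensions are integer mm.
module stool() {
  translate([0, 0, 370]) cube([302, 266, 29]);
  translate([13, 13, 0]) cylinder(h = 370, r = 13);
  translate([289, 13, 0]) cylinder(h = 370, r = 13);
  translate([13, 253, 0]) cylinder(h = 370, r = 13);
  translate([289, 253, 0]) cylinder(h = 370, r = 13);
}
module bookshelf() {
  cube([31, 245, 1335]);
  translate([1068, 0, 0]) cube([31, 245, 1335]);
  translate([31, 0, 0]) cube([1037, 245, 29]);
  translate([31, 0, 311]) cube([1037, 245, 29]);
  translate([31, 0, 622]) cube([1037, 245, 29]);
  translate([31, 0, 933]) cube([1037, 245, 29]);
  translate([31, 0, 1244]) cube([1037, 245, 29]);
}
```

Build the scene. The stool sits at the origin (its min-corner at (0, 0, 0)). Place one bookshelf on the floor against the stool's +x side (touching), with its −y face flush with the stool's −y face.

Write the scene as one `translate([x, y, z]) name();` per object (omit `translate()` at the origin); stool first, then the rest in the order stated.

stool();
translate([302, 0, 0]) bookshelf();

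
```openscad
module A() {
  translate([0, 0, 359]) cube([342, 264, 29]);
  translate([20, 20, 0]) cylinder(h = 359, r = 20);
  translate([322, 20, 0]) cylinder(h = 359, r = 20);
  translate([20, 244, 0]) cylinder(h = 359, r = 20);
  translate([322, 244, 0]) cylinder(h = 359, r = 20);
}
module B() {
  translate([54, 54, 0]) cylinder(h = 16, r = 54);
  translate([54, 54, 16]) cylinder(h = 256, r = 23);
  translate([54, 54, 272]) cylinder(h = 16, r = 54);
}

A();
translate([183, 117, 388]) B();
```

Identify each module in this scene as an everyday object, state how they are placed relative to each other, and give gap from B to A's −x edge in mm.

The spool's min-x is at 183; the stool's min-x is 0; gap = 183 mm.

A is a stool. B is a spool. The spool is on top of the stool. The gap from the spool to the stool's −x edge is 183 mm.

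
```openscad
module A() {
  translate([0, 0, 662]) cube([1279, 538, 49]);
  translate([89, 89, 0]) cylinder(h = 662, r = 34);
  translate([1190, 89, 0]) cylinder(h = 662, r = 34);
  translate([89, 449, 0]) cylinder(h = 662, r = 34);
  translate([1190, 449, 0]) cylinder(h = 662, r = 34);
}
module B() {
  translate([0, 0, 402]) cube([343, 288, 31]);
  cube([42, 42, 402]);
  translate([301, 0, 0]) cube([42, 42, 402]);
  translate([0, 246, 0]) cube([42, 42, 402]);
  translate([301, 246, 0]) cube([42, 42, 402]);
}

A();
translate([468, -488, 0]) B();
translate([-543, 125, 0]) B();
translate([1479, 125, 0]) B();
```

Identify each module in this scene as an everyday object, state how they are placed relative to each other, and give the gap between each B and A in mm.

A is a table. B is a stool. Three stools sit around the table at the −y, −x, +x sides. The gap between each stool and the table is 200 mm.

Each stool's nearest face is 200 mm from the table's bounding box.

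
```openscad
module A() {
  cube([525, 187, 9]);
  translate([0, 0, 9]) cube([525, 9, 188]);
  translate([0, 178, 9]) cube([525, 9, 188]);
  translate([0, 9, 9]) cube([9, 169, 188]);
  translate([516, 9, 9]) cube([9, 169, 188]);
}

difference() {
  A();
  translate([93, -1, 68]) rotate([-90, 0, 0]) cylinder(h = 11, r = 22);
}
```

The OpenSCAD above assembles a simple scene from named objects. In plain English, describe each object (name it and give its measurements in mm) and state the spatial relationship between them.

A is an open storage box with external size 525×187×197 mm and wall thickness 9 mm (the base is also 9 mm thick). The base covers the whole footprint; the four walls stand on the base, with the y-facing walls full-width and the x-facing walls fitting between their inner faces.

The open box has a circular hole of radius 22 mm through its front wall, centred at (x = 93, z = 68).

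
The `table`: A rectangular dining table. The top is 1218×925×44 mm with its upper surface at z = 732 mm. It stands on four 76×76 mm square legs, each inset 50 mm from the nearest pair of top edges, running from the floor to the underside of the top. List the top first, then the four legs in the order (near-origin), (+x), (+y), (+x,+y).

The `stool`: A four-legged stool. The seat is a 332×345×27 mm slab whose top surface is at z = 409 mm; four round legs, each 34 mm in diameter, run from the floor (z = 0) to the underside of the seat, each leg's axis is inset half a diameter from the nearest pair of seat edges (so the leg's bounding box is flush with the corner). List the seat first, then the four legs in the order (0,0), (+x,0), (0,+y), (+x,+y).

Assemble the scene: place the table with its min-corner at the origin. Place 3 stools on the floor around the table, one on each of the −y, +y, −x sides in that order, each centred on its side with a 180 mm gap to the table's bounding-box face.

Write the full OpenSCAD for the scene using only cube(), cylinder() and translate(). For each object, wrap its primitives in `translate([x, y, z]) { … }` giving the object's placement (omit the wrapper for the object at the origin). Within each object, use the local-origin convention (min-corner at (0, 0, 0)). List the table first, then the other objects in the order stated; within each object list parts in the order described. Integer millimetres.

translate([0, 0, 688]) cube([1218, 925, 44]);
translate([50, 50, 0]) cube([76, 76, 688]);
translate([1092, 50, 0]) cube([76, 76, 688]);
translate([50, 799, 0]) cube([76, 76, 688]);
translate([1092, 799, 0]) cube([76, 76, 688]);
translate([443, -525, 0]) {
  translate([0, 0, 382]) cube([332, 345, 27]);
  translate([17, 17, 0]) cylinder(h = 382, r = 17);
  translate([315, 17, 0]) cylinder(h = 382, r = 17);
  translate([17, 328, 0]) cylinder(h = 382, r = 17);
  translate([315, 328, 0]) cylinder(h = 382, r = 17);
}
translate([443, 1105, 0]) {
  translate([0, 0, 382]) cube([332, 345, 27]);
  translate([17, 17, 0]) cylinder(h = 382, r = 17);
  translate([315, 17, 0]) cylinder(h = 382, r = 17);
  translate([17, 328, 0]) cylinder(h = 382, r = 17);
  translate([315, 328, 0]) cylinder(h = 382, r = 17);
}
translate([-512, 290, 0]) {
  translate([0, 0, 382]) cube([332, 345, 27]);
  translate([17, 17, 0]) cylinder(h = 382, r = 17);
  translate([315, 17, 0]) cylinder(h = 382, r = 17);
  translate([17, 328, 0]) cylinder(h = 382, r = 17);
  translate([315, 328, 0]) cylinder(h = 382, r = 17);
}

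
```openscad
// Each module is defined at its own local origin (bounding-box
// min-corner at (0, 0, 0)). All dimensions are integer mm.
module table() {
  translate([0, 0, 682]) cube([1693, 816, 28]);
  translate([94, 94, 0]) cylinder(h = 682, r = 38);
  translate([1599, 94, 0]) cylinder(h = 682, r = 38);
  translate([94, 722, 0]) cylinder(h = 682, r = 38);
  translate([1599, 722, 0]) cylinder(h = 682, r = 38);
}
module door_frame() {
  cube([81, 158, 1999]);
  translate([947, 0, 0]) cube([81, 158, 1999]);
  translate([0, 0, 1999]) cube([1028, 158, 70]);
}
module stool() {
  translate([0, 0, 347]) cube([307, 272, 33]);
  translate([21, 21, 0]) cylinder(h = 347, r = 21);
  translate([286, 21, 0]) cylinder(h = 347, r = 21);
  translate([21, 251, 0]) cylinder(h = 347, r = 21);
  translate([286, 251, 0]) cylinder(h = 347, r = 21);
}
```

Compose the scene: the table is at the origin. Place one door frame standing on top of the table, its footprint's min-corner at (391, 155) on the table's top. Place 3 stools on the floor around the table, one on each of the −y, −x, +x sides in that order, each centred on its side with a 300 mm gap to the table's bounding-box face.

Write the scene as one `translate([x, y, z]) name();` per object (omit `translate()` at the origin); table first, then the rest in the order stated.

table();
translate([391, 155, 710]) door_frame();
translate([693, -572, 0]) stool();
translate([-607, 272, 0]) stool();
translate([1993, 272, 0]) stool();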